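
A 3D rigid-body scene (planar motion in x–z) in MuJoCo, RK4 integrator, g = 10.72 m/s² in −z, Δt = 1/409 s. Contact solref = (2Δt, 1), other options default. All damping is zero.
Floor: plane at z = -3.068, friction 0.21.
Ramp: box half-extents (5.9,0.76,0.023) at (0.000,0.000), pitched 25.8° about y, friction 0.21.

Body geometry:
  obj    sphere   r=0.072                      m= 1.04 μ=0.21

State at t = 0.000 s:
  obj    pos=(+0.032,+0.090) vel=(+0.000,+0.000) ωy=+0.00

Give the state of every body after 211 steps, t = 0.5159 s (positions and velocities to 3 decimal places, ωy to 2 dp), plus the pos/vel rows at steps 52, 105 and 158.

State at t = 0.5159 s:
  obj    pos=(+0.431,-0.103) vel=(+1.548,-0.748) ωy=+23.87

Key-timestep trajectory:
   step    t(s)  obj.x    obj.z    obj.vx   obj.vz 
     52  0.1271   +0.056  +0.078  +0.382  -0.184
    105  0.2567   +0.131  +0.042  +0.770  -0.372
    158  0.3863   +0.256  -0.018  +1.159  -0.560


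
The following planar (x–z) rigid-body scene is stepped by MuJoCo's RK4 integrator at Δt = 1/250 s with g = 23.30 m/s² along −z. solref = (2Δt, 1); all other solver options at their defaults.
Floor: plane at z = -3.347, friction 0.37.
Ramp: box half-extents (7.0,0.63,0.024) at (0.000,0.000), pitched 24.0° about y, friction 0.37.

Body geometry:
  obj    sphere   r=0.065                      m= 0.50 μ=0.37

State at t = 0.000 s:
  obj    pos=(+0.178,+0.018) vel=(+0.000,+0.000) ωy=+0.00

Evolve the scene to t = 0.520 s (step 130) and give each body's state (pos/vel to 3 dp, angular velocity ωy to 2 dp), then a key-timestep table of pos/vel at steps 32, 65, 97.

State at t = 0.520 s:
  obj    pos=(+1.014,-0.354) vel=(+3.216,-1.432) ωy=+54.14

Key-timestep trajectory:
   step    t(s)  obj.x    obj.z    obj.vx   obj.vz 
     32  0.1280   +0.229  -0.004  +0.792  -0.353
     65  0.2600   +0.387  -0.075  +1.608  -0.716
     97  0.3880   +0.644  -0.189  +2.400  -1.068


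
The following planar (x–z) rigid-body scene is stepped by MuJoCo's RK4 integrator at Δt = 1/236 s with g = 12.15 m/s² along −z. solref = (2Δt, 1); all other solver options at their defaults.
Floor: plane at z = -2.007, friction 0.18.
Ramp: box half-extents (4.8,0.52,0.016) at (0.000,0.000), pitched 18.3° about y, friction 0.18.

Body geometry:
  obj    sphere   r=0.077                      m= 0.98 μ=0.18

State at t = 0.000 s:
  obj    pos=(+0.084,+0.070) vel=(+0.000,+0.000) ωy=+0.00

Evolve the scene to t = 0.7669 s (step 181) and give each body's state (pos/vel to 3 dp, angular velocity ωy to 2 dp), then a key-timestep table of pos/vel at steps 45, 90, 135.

State at t = 0.7669 s:
  obj    pos=(+0.845,-0.182) vel=(+1.984,-0.656) ωy=+27.14

Key-timestep trajectory:
   step    t(s)  obj.x    obj.z    obj.vx   obj.vz 
     45  0.1907   +0.131  +0.055  +0.493  -0.163
     90  0.3814   +0.272  +0.008  +0.987  -0.326
    135  0.5720   +0.507  -0.070  +1.480  -0.489


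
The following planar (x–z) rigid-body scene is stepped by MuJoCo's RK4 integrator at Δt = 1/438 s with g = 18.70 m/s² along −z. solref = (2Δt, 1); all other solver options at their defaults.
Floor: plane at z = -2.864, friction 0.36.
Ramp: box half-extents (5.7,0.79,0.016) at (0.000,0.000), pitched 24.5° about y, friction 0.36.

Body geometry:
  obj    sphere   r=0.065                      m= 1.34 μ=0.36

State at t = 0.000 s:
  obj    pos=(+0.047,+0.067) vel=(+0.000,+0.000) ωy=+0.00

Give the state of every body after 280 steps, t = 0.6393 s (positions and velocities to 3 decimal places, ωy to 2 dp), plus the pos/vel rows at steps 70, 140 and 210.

State at t = 0.6393 s:
  obj    pos=(+1.077,-0.402) vel=(+3.222,-1.468) ωy=+54.47

Key-timestep trajectory:
   step    t(s)  obj.x    obj.z    obj.vx   obj.vz 
     70  0.1598   +0.112  +0.038  +0.806  -0.367
    140  0.3196   +0.305  -0.050  +1.611  -0.734
    210  0.4795   +0.627  -0.197  +2.417  -1.101


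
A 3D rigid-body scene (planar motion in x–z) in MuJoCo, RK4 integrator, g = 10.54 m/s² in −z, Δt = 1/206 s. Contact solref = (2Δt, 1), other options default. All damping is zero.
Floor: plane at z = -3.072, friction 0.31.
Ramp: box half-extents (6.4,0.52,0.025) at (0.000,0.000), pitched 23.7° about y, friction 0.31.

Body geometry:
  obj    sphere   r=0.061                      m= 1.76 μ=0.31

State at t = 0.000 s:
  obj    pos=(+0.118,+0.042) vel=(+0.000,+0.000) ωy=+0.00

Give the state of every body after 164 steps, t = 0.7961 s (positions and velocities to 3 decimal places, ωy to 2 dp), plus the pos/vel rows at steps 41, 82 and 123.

State at t = 0.7961 s:
  obj    pos=(+0.996,-0.343) vel=(+2.206,-0.968) ωy=+39.49

Key-timestep trajectory:
   step    t(s)  obj.x    obj.z    obj.vx   obj.vz 
     41  0.1990   +0.173  +0.018  +0.552  -0.242
     82  0.3981   +0.338  -0.054  +1.103  -0.484
    123  0.5971   +0.612  -0.175  +1.655  -0.726


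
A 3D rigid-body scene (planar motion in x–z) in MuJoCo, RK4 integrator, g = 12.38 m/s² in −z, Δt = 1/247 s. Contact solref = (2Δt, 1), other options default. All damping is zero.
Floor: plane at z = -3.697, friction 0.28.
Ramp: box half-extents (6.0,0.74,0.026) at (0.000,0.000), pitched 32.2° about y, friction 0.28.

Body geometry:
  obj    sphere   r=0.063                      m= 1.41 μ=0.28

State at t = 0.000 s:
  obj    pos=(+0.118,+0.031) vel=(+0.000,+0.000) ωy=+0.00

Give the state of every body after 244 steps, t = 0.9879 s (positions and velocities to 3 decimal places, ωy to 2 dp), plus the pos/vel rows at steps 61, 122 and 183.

State at t = 0.9879 s:
  obj    pos=(+2.064,-1.194) vel=(+3.939,-2.481) ωy=+73.87

Key-timestep trajectory:
   step    t(s)  obj.x    obj.z    obj.vx   obj.vz 
     61  0.2470   +0.240  -0.046  +0.985  -0.620
    122  0.4939   +0.605  -0.276  +1.970  -1.240
    183  0.7409   +1.213  -0.658  +2.954  -1.861


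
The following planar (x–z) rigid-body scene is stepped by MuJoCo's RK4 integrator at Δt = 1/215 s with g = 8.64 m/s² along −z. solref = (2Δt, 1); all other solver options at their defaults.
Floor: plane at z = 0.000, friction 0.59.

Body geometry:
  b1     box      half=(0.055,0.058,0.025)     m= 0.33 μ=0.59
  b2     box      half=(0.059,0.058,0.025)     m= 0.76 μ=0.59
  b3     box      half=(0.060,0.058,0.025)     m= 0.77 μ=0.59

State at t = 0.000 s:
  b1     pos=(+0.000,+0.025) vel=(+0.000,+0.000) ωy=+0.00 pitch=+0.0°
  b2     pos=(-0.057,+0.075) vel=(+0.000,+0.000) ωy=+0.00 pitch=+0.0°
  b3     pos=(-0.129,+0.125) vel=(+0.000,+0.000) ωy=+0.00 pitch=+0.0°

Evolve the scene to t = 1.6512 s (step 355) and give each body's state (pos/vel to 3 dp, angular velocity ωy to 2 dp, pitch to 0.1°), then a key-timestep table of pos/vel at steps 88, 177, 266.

State at t = 1.6512 s:
  b1     pos=(+0.002,+0.025) vel=(+0.001,+0.000) ωy=+0.00 pitch=+0.0°
  b2     pos=(-0.075,+0.062) vel=(+0.001,+0.000) ωy=+0.02 pitch=-52.2°
  b3     pos=(-0.161,+0.056) vel=(+0.000,+0.000) ωy=+0.01 pitch=-37.6°

Key-timestep trajectory:
   step    t(s)  b1.x    b1.z    b1.vx   b1.vz   b2.x    b2.z    b2.vx   b2.vz   b3.x    b3.z    b3.vx   b3.vz 
     88  0.4093   +0.001  +0.025  +0.001  +0.000   -0.076  +0.062  +0.001  +0.000   -0.161  +0.057  +0.000  +0.000
    177  0.8233   +0.001  +0.025  +0.001  +0.000   -0.076  +0.062  +0.001  +0.000   -0.161  +0.057  +0.000  +0.000
    266  1.2372   +0.002  +0.025  +0.001  +0.000   -0.075  +0.062  +0.001  +0.000   -0.161  +0.057  +0.000  +0.000


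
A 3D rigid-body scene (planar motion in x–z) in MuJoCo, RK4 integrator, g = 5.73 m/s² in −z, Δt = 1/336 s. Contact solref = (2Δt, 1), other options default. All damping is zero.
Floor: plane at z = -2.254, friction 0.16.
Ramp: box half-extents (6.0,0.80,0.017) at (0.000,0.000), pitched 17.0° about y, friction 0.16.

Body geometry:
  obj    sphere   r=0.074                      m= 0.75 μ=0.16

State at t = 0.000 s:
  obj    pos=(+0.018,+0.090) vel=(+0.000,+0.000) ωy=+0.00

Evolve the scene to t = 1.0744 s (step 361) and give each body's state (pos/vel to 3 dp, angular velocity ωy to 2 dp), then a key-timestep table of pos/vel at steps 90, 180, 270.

State at t = 1.0744 s:
  obj    pos=(+0.678,-0.112) vel=(+1.230,-0.376) ωy=+17.37

Key-timestep trajectory:
   step    t(s)  obj.x    obj.z    obj.vx   obj.vz 
     90  0.2679   +0.059  +0.077  +0.307  -0.094
    180  0.5357   +0.182  +0.039  +0.613  -0.187
    270  0.8036   +0.387  -0.023  +0.920  -0.281


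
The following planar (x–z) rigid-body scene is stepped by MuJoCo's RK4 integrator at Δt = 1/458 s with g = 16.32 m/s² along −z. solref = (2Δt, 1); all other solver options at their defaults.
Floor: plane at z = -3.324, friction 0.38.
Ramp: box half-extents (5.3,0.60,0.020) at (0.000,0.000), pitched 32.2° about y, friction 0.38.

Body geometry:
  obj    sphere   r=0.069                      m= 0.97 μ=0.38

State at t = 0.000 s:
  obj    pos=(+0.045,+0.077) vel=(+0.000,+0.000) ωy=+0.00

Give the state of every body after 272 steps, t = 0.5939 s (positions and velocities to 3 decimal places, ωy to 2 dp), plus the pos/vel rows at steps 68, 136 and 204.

State at t = 0.5939 s:
  obj    pos=(+0.972,-0.507) vel=(+3.122,-1.966) ωy=+53.46

Key-timestep trajectory:
   step    t(s)  obj.x    obj.z    obj.vx   obj.vz 
     68  0.1485   +0.103  +0.040  +0.781  -0.492
    136  0.2969   +0.277  -0.069  +1.561  -0.983
    204  0.4454   +0.566  -0.252  +2.341  -1.474


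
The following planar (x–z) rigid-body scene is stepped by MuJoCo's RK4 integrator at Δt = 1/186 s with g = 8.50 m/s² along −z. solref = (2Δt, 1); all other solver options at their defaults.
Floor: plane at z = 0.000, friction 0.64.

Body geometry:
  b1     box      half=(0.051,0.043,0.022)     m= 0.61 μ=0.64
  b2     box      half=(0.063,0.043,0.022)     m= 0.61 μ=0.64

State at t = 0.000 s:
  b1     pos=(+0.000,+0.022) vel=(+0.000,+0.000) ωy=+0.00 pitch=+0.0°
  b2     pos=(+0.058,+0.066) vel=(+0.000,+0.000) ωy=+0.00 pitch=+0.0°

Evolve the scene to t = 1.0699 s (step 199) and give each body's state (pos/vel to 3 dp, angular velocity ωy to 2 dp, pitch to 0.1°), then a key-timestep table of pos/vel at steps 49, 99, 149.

State at t = 1.0699 s:
  b1     pos=(+0.000,+0.022) vel=(+0.000,+0.000) ωy=+0.00 pitch=+0.0°
  b2     pos=(+0.070,+0.057) vel=(+0.000,+0.000) ωy=-0.01 pitch=+39.0°

Key-timestep trajectory:
   step    t(s)  b1.x    b1.z    b1.vx   b1.vz   b2.x    b2.z    b2.vx   b2.vz 
     49  0.2634   +0.000  +0.022  +0.000  +0.000   +0.073  +0.059  -0.059  -0.030
     99  0.5323   +0.000  +0.022  +0.000  +0.000   +0.070  +0.057  +0.000  +0.000
    149  0.8011   +0.000  +0.022  +0.000  +0.000   +0.070  +0.057  +0.000  +0.000


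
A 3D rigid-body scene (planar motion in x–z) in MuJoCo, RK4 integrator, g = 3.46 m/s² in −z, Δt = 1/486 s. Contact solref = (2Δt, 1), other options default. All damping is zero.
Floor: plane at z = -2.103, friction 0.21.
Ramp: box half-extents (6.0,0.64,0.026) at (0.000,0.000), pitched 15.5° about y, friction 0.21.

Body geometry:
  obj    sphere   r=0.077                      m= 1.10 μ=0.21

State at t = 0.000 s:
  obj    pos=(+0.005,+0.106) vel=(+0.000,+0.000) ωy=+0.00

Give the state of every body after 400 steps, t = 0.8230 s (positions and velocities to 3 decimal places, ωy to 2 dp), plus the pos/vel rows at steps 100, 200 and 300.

State at t = 0.8230 s:
  obj    pos=(+0.220,+0.046) vel=(+0.524,-0.145) ωy=+7.06

Key-timestep trajectory:
   step    t(s)  obj.x    obj.z    obj.vx   obj.vz 
    100  0.2058   +0.018  +0.102  +0.131  -0.036
    200  0.4115   +0.059  +0.091  +0.262  -0.073
    300  0.6173   +0.126  +0.072  +0.393  -0.109


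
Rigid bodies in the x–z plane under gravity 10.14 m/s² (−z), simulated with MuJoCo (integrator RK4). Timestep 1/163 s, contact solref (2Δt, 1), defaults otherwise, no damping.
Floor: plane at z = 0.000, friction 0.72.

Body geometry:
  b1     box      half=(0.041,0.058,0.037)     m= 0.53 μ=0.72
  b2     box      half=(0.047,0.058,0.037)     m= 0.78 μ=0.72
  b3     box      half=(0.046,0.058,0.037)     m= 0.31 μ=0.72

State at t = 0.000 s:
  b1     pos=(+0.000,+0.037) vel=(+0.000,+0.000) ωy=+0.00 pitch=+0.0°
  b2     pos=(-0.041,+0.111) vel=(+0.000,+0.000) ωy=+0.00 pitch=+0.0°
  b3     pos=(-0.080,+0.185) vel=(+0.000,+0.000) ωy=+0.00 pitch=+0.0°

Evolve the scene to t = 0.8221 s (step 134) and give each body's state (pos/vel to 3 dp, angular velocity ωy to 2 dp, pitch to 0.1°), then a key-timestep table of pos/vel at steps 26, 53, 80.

State at t = 0.8221 s:
  b1     pos=(+0.000,+0.037) vel=(+0.000,+0.000) ωy=+0.00 pitch=+0.0°
  b2     pos=(-0.087,+0.047) vel=(+0.000,+0.000) ωy=+0.00 pitch=-90.0°
  b3     pos=(-0.283,+0.037) vel=(+0.000,+0.000) ωy=+0.00 pitch=+180.0°

Key-timestep trajectory:
   step    t(s)  b1.x    b1.z    b1.vx   b1.vz   b2.x    b2.z    b2.vx   b2.vz   b3.x    b3.z    b3.vx   b3.vz 
     26  0.1595   +0.000  +0.037  +0.001  +0.000   -0.051  +0.109  -0.151  -0.043   -0.110  +0.169  -0.414  -0.289
     53  0.3252   +0.000  +0.037  +0.000  +0.000   -0.090  +0.045  +0.032  -0.299   -0.202  +0.044  -0.501  +0.174
     80  0.4908   +0.000  +0.037  +0.000  +0.000   -0.087  +0.047  +0.000  +0.000   -0.258  +0.055  -0.372  -0.143


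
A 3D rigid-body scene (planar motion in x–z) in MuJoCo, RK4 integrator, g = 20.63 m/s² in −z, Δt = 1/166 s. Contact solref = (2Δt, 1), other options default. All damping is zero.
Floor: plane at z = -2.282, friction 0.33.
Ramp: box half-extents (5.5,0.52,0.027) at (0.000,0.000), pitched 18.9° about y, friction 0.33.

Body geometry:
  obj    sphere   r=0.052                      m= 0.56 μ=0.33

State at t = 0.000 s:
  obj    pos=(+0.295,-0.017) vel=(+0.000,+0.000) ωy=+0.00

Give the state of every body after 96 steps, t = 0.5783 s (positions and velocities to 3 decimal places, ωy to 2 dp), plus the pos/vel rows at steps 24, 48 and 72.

State at t = 0.5783 s:
  obj    pos=(+1.050,-0.276) vel=(+2.611,-0.894) ωy=+53.06

Key-timestep trajectory:
   step    t(s)  obj.x    obj.z    obj.vx   obj.vz 
     24  0.1446   +0.342  -0.034  +0.653  -0.224
     48  0.2892   +0.484  -0.082  +1.306  -0.447
     72  0.4337   +0.720  -0.163  +1.959  -0.671


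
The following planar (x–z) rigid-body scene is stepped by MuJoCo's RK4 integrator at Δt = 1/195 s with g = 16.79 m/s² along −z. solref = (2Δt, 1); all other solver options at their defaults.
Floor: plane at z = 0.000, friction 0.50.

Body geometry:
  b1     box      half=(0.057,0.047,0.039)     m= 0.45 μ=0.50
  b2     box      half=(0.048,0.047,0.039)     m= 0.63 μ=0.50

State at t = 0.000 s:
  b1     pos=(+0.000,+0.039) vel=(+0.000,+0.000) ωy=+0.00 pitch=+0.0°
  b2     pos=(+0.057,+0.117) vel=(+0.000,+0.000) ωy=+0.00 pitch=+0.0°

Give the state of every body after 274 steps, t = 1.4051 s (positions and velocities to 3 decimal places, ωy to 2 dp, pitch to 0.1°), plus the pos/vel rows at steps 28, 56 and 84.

State at t = 1.4051 s:
  b1     pos=(+0.000,+0.039) vel=(+0.000,+0.000) ωy=+0.00 pitch=+0.0°
  b2     pos=(+0.108,+0.048) vel=(+0.000,+0.000) ωy=+0.00 pitch=+90.0°

Key-timestep trajectory:
   step    t(s)  b1.x    b1.z    b1.vx   b1.vz   b2.x    b2.z    b2.vx   b2.vz 
     28  0.1436   +0.000  +0.039  +0.000  +0.000   +0.058  +0.117  +0.008  +0.000
     56  0.2872   +0.000  +0.039  +0.000  +0.000   +0.062  +0.117  +0.071  -0.008
     84  0.4308   +0.000  +0.039  +0.000  +0.000   +0.092  +0.096  +0.362  -0.611


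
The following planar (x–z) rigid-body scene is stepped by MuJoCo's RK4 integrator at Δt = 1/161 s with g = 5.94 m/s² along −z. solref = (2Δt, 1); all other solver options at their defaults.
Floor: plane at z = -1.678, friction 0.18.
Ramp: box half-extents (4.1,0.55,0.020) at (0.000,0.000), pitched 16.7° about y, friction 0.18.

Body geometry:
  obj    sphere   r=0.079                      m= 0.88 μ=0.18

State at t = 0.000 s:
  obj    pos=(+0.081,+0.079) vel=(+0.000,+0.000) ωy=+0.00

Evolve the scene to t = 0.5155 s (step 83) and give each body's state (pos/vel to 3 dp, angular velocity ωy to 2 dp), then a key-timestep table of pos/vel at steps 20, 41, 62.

State at t = 0.5155 s:
  obj    pos=(+0.236,+0.032) vel=(+0.602,-0.181) ωy=+7.95

Key-timestep trajectory:
   step    t(s)  obj.x    obj.z    obj.vx   obj.vz 
     20  0.1242   +0.090  +0.076  +0.145  -0.044
     41  0.2547   +0.119  +0.068  +0.297  -0.089
     62  0.3851   +0.168  +0.053  +0.450  -0.135


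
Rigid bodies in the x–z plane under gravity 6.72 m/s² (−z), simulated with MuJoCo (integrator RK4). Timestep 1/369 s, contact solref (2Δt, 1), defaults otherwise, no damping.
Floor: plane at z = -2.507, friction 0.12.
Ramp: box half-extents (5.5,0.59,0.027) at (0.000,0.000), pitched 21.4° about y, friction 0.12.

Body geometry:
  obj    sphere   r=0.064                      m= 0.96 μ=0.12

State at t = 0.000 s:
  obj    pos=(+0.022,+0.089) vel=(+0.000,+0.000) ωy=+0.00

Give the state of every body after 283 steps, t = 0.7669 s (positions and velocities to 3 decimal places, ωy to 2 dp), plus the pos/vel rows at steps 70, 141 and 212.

State at t = 0.7669 s:
  obj    pos=(+0.502,-0.099) vel=(+1.251,-0.490) ωy=+20.98

Key-timestep trajectory:
   step    t(s)  obj.x    obj.z    obj.vx   obj.vz 
     70  0.1897   +0.051  +0.078  +0.309  -0.121
    141  0.3821   +0.141  +0.042  +0.623  -0.244
    212  0.5745   +0.291  -0.016  +0.937  -0.367


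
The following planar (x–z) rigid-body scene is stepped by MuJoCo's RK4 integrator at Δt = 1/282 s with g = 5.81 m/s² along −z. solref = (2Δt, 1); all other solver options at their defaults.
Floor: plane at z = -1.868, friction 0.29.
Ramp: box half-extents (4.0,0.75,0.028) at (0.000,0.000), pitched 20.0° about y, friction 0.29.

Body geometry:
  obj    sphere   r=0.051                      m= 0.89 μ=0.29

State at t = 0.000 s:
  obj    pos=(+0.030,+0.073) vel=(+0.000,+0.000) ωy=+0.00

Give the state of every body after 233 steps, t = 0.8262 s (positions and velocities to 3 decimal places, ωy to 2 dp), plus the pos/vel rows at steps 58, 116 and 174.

State at t = 0.8262 s:
  obj    pos=(+0.485,-0.093) vel=(+1.102,-0.401) ωy=+22.99

Key-timestep trajectory:
   step    t(s)  obj.x    obj.z    obj.vx   obj.vz 
     58  0.2057   +0.058  +0.063  +0.274  -0.100
    116  0.4113   +0.143  +0.032  +0.549  -0.200
    174  0.6170   +0.284  -0.019  +0.823  -0.300


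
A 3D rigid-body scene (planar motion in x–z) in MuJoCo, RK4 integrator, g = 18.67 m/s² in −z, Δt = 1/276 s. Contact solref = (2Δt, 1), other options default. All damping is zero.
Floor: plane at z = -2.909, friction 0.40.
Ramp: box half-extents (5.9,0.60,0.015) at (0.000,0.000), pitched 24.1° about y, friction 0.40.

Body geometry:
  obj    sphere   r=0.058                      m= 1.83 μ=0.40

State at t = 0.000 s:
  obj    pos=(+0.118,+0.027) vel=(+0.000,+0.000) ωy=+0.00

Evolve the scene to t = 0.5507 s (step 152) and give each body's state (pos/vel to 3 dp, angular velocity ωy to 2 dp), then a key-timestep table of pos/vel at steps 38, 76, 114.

State at t = 0.5507 s:
  obj    pos=(+0.872,-0.310) vel=(+2.738,-1.225) ωy=+51.69

Key-timestep trajectory:
   step    t(s)  obj.x    obj.z    obj.vx   obj.vz 
     38  0.1377   +0.165  +0.006  +0.685  -0.306
     76  0.2754   +0.307  -0.057  +1.369  -0.612
    114  0.4130   +0.542  -0.163  +2.053  -0.918


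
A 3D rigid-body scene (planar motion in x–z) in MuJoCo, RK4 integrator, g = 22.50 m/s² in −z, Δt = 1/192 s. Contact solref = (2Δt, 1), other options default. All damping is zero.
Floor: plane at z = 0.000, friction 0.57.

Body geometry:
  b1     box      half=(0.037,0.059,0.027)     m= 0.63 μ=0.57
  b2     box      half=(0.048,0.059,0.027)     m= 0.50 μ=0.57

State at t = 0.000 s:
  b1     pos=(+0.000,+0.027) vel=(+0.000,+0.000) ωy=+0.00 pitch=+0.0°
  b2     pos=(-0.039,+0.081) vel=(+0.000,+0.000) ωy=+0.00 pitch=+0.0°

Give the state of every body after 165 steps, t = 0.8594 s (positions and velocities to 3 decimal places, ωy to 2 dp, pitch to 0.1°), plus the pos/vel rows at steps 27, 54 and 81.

State at t = 0.8594 s:
  b1     pos=(+0.000,+0.027) vel=(+0.000,+0.000) ωy=+0.00 pitch=+0.0°
  b2     pos=(-0.161,+0.027) vel=(+0.000,+0.000) ωy=+0.00 pitch=+180.0°

Key-timestep trajectory:
   step    t(s)  b1.x    b1.z    b1.vx   b1.vz   b2.x    b2.z    b2.vx   b2.vz 
     27  0.1406   +0.000  +0.027  +0.000  +0.000   -0.050  +0.077  -0.228  -0.111
     54  0.2812   +0.000  +0.027  +0.000  +0.000   -0.101  +0.054  -0.228  +0.024
     81  0.4219   +0.000  +0.027  +0.000  +0.000   -0.135  +0.049  -0.443  -0.206


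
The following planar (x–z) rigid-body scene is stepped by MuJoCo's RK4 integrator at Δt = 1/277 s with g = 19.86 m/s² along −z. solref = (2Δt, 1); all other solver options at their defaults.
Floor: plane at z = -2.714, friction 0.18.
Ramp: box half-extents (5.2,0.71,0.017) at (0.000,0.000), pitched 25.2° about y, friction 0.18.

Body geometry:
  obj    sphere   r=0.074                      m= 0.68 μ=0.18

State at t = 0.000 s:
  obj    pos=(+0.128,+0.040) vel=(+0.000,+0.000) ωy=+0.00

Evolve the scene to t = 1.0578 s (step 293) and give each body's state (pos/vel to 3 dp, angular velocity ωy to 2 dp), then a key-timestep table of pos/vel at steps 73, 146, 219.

State at t = 1.0578 s:
  obj    pos=(+3.186,-1.399) vel=(+5.781,-2.720) ωy=+86.32

Key-timestep trajectory:
   step    t(s)  obj.x    obj.z    obj.vx   obj.vz 
     73  0.2635   +0.318  -0.049  +1.441  -0.678
    146  0.5271   +0.887  -0.317  +2.881  -1.356
    219  0.7906   +1.836  -0.764  +4.321  -2.033


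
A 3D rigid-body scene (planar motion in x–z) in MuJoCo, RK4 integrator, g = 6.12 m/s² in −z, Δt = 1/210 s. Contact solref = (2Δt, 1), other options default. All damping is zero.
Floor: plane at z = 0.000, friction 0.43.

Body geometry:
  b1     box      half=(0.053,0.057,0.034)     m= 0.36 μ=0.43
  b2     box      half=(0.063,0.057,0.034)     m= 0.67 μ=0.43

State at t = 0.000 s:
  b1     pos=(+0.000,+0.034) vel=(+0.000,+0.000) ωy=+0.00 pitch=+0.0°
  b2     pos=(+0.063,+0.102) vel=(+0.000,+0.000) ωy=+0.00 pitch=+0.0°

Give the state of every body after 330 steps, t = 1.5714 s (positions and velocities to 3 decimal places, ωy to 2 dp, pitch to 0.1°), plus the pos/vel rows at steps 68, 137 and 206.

State at t = 1.5714 s:
  b1     pos=(+0.000,+0.034) vel=(+0.000,+0.000) ωy=+0.00 pitch=+0.0°
  b2     pos=(+0.126,+0.063) vel=(+0.000,+0.000) ωy=+0.00 pitch=+90.0°

Key-timestep trajectory:
   step    t(s)  b1.x    b1.z    b1.vx   b1.vz   b2.x    b2.z    b2.vx   b2.vz 
     68  0.3238   +0.000  +0.034  +0.000  +0.000   +0.106  +0.070  +0.294  -0.047
    137  0.6524   +0.000  +0.034  +0.000  +0.000   +0.148  +0.070  -0.034  -0.006
    206  0.9810   +0.000  +0.034  +0.000  +0.000   +0.122  +0.065  +0.094  -0.040


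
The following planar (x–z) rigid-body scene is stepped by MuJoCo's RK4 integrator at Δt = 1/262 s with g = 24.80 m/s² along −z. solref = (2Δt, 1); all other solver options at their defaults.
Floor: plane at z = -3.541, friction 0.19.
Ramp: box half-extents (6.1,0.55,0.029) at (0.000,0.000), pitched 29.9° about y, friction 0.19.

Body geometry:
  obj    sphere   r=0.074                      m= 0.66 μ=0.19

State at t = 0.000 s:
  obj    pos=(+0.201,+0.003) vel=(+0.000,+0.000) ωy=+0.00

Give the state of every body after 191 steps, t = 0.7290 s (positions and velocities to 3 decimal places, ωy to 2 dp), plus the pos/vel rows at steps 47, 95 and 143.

State at t = 0.7290 s:
  obj    pos=(+2.236,-1.167) vel=(+5.581,-3.209) ωy=+86.97

Key-timestep trajectory:
   step    t(s)  obj.x    obj.z    obj.vx   obj.vz 
     47  0.1794   +0.324  -0.068  +1.374  -0.790
     95  0.3626   +0.705  -0.286  +2.776  -1.596
    143  0.5458   +1.342  -0.653  +4.179  -2.403


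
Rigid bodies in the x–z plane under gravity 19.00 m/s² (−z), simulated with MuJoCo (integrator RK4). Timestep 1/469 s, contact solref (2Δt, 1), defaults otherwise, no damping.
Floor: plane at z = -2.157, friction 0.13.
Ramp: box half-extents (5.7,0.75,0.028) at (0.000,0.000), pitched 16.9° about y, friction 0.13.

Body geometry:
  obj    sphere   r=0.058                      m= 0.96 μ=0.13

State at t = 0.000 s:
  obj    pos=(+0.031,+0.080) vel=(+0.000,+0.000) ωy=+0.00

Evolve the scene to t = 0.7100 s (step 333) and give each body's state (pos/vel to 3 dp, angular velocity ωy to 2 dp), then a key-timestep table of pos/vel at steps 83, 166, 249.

State at t = 0.7100 s:
  obj    pos=(+0.983,-0.209) vel=(+2.680,-0.814) ωy=+48.29

Key-timestep trajectory:
   step    t(s)  obj.x    obj.z    obj.vx   obj.vz 
     83  0.1770   +0.090  +0.062  +0.668  -0.203
    166  0.3539   +0.268  +0.009  +1.336  -0.406
    249  0.5309   +0.563  -0.081  +2.004  -0.609


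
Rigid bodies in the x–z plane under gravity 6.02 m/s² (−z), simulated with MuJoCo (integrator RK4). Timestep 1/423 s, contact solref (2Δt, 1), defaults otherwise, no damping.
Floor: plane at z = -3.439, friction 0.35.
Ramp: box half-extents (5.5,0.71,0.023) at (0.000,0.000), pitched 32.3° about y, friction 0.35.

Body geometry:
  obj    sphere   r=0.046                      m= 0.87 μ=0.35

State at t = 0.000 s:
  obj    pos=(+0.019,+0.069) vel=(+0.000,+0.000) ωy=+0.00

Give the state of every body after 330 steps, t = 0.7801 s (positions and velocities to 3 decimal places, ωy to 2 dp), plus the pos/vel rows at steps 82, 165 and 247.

State at t = 0.7801 s:
  obj    pos=(+0.610,-0.304) vel=(+1.515,-0.958) ωy=+38.96

Key-timestep trajectory:
   step    t(s)  obj.x    obj.z    obj.vx   obj.vz 
     82  0.1939   +0.056  +0.046  +0.377  -0.238
    165  0.3901   +0.167  -0.024  +0.758  -0.479
    247  0.5839   +0.350  -0.140  +1.134  -0.717


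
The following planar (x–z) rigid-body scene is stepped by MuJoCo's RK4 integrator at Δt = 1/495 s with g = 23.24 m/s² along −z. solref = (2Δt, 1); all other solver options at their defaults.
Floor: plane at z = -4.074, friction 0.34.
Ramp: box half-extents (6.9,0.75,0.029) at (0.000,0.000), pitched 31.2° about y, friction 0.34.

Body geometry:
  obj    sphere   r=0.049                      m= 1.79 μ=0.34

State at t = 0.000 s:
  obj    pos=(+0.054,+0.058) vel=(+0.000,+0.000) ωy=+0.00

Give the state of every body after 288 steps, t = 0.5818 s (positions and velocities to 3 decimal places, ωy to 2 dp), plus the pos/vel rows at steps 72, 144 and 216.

State at t = 0.5818 s:
  obj    pos=(+1.299,-0.696) vel=(+4.280,-2.592) ωy=+102.09

Key-timestep trajectory:
   step    t(s)  obj.x    obj.z    obj.vx   obj.vz 
     72  0.1455   +0.132  +0.011  +1.070  -0.648
    144  0.2909   +0.365  -0.130  +2.140  -1.296
    216  0.4364   +0.755  -0.366  +3.210  -1.944


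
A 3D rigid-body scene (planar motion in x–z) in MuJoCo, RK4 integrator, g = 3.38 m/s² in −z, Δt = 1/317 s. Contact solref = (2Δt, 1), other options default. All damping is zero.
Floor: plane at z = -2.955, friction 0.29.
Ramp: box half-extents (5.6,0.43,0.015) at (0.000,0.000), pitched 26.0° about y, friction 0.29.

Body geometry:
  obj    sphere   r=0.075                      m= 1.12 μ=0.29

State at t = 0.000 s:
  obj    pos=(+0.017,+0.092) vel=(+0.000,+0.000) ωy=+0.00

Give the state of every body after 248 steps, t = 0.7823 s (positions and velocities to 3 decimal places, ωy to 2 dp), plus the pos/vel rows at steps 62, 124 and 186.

State at t = 0.7823 s:
  obj    pos=(+0.308,-0.050) vel=(+0.744,-0.363) ωy=+11.04

Key-timestep trajectory:
   step    t(s)  obj.x    obj.z    obj.vx   obj.vz 
     62  0.1956   +0.035  +0.083  +0.186  -0.091
    124  0.3912   +0.090  +0.056  +0.372  -0.181
    186  0.5868   +0.181  +0.012  +0.558  -0.272


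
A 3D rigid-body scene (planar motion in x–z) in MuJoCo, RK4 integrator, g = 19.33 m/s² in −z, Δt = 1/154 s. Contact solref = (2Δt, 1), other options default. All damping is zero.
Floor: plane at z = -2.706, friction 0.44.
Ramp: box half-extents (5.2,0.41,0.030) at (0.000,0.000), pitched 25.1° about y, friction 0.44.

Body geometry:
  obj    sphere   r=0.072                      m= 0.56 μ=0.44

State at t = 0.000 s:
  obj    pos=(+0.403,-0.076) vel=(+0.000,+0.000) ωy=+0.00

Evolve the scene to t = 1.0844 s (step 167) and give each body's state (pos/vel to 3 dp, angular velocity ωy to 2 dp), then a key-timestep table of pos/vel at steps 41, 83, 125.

State at t = 1.0844 s:
  obj    pos=(+3.522,-1.537) vel=(+5.751,-2.694) ωy=+88.20

Key-timestep trajectory:
   step    t(s)  obj.x    obj.z    obj.vx   obj.vz 
     41  0.2662   +0.591  -0.164  +1.412  -0.662
     83  0.5390   +1.173  -0.437  +2.859  -1.339
    125  0.8117   +2.150  -0.895  +4.305  -2.017


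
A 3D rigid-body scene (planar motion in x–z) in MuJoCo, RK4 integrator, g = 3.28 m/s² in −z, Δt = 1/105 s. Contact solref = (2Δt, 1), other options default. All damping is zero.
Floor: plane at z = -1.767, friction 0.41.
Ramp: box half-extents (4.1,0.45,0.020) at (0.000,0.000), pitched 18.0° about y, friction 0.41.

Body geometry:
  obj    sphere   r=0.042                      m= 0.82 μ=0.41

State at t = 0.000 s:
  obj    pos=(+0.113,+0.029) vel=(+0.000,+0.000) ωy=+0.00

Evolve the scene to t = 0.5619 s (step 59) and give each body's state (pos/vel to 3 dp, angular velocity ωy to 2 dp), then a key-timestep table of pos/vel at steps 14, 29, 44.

State at t = 0.5619 s:
  obj    pos=(+0.222,-0.007) vel=(+0.387,-0.126) ωy=+9.68

Key-timestep trajectory:
   step    t(s)  obj.x    obj.z    obj.vx   obj.vz 
     14  0.1333   +0.119  +0.026  +0.092  -0.029
     29  0.2762   +0.139  +0.020  +0.190  -0.062
     44  0.4190   +0.173  +0.009  +0.289  -0.094


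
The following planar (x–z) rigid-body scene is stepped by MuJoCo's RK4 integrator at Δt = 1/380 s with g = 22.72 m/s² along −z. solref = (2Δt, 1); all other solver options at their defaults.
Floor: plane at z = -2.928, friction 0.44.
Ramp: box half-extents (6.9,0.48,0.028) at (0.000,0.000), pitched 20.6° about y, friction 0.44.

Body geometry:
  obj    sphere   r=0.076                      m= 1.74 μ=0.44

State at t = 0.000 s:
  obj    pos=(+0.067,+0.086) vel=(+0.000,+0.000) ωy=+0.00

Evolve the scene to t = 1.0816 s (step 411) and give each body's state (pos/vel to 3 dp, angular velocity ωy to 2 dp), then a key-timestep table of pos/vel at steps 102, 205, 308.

State at t = 1.0816 s:
  obj    pos=(+3.193,-1.089) vel=(+5.781,-2.173) ωy=+81.25

Key-timestep trajectory:
   step    t(s)  obj.x    obj.z    obj.vx   obj.vz 
    102  0.2684   +0.260  +0.014  +1.435  -0.539
    205  0.5395   +0.845  -0.206  +2.883  -1.084
    308  0.8105   +1.823  -0.574  +4.332  -1.628


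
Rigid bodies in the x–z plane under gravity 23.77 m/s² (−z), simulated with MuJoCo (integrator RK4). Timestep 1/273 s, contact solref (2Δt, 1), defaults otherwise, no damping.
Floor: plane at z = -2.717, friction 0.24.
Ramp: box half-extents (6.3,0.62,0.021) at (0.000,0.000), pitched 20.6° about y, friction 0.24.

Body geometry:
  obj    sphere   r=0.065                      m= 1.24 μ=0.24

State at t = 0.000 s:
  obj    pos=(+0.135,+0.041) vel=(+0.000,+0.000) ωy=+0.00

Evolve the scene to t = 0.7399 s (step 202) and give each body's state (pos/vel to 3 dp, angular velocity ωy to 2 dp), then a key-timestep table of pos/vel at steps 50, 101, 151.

State at t = 0.7399 s:
  obj    pos=(+1.666,-0.534) vel=(+4.138,-1.555) ωy=+67.99

Key-timestep trajectory:
   step    t(s)  obj.x    obj.z    obj.vx   obj.vz 
     50  0.1832   +0.229  +0.006  +1.024  -0.385
    101  0.3700   +0.518  -0.103  +2.069  -0.778
    151  0.5531   +0.991  -0.280  +3.093  -1.163


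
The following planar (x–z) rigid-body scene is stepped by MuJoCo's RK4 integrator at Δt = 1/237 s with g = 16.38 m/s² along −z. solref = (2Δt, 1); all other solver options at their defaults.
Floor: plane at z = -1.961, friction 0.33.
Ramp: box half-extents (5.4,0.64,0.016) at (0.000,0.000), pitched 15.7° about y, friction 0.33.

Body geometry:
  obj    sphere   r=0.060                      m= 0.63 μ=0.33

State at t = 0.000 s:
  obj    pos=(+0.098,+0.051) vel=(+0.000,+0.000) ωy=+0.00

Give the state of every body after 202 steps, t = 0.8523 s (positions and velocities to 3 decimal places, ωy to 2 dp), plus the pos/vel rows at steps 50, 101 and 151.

State at t = 0.8523 s:
  obj    pos=(+1.205,-0.260) vel=(+2.598,-0.730) ωy=+44.97

Key-timestep trajectory:
   step    t(s)  obj.x    obj.z    obj.vx   obj.vz 
     50  0.2110   +0.166  +0.032  +0.643  -0.181
    101  0.4262   +0.375  -0.026  +1.299  -0.365
    151  0.6371   +0.717  -0.123  +1.942  -0.546


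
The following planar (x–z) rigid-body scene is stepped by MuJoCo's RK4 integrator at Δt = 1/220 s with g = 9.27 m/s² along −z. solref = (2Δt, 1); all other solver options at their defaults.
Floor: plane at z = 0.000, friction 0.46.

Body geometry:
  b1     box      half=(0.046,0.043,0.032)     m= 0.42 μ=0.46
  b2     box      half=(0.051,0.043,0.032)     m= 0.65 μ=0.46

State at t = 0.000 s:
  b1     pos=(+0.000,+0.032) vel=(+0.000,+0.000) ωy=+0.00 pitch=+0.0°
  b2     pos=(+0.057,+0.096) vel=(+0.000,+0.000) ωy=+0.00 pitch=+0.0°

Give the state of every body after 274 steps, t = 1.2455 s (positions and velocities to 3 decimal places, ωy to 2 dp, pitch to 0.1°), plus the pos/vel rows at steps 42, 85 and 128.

State at t = 1.2455 s:
  b1     pos=(+0.000,+0.032) vel=(+0.000,+0.000) ωy=+0.00 pitch=+0.0°
  b2     pos=(+0.108,+0.051) vel=(+0.000,+0.000) ωy=+0.00 pitch=+90.0°

Key-timestep trajectory:
   step    t(s)  b1.x    b1.z    b1.vx   b1.vz   b2.x    b2.z    b2.vx   b2.vz 
     42  0.1909   +0.000  +0.032  +0.000  +0.000   +0.082  +0.067  +0.223  -0.593
     85  0.3864   +0.000  +0.032  +0.000  +0.000   +0.125  +0.058  +0.006  +0.001
    128  0.5818   +0.000  +0.032  +0.000  +0.000   +0.103  +0.054  +0.010  -0.003


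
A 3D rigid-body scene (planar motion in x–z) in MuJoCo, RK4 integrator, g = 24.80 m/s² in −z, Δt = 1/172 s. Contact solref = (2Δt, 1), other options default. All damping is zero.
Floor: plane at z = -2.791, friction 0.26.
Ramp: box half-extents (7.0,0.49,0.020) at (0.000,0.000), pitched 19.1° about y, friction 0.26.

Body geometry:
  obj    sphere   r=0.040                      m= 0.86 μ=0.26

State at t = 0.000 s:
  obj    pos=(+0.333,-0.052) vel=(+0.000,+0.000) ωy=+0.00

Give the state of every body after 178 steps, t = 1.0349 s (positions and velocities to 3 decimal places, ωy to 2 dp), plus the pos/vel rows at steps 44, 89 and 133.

State at t = 1.0349 s:
  obj    pos=(+3.266,-1.068) vel=(+5.668,-1.963) ωy=+149.95

Key-timestep trajectory:
   step    t(s)  obj.x    obj.z    obj.vx   obj.vz 
     44  0.2558   +0.512  -0.114  +1.401  -0.485
     89  0.5174   +1.066  -0.306  +2.834  -0.981
    133  0.7733   +1.971  -0.619  +4.235  -1.467


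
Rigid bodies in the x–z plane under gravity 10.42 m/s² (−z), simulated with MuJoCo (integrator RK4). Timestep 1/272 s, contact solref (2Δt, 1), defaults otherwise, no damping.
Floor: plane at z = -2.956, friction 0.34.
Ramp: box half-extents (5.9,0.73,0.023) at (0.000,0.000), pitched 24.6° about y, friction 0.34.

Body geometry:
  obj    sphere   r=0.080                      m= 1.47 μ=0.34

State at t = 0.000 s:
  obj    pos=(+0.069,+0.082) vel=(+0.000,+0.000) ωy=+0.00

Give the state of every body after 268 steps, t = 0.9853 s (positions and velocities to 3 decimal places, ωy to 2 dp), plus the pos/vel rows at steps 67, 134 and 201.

State at t = 0.9853 s:
  obj    pos=(+1.436,-0.544) vel=(+2.776,-1.271) ωy=+38.15

Key-timestep trajectory:
   step    t(s)  obj.x    obj.z    obj.vx   obj.vz 
     67  0.2463   +0.154  +0.043  +0.694  -0.318
    134  0.4926   +0.411  -0.075  +1.388  -0.635
    201  0.7390   +0.838  -0.270  +2.082  -0.953


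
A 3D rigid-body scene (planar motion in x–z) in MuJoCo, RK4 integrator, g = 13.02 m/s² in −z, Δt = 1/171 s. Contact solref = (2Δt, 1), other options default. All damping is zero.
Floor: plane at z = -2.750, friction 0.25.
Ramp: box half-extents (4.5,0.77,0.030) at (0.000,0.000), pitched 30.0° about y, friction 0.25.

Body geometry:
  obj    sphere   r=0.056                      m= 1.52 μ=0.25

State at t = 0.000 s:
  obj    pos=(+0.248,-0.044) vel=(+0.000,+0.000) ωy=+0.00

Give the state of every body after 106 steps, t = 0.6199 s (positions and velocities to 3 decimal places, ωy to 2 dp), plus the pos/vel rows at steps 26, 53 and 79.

State at t = 0.6199 s:
  obj    pos=(+1.022,-0.491) vel=(+2.497,-1.441) ωy=+51.45

Key-timestep trajectory:
   step    t(s)  obj.x    obj.z    obj.vx   obj.vz 
     26  0.1520   +0.295  -0.071  +0.613  -0.354
     53  0.3099   +0.442  -0.156  +1.249  -0.721
     79  0.4620   +0.678  -0.292  +1.861  -1.074


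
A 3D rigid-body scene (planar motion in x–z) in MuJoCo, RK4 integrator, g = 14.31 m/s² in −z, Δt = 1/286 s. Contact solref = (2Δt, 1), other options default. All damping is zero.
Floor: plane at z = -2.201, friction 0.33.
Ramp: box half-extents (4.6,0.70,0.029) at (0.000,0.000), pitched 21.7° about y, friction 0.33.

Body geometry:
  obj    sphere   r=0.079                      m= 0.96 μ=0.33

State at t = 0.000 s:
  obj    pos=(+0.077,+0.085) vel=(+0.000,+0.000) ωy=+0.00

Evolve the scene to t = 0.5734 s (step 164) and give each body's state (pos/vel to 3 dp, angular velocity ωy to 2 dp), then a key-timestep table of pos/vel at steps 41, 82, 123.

State at t = 0.5734 s:
  obj    pos=(+0.655,-0.144) vel=(+2.014,-0.801) ωy=+27.43

Key-timestep trajectory:
   step    t(s)  obj.x    obj.z    obj.vx   obj.vz 
     41  0.1434   +0.113  +0.071  +0.504  -0.200
     82  0.2867   +0.222  +0.028  +1.007  -0.401
    123  0.4301   +0.402  -0.044  +1.510  -0.601


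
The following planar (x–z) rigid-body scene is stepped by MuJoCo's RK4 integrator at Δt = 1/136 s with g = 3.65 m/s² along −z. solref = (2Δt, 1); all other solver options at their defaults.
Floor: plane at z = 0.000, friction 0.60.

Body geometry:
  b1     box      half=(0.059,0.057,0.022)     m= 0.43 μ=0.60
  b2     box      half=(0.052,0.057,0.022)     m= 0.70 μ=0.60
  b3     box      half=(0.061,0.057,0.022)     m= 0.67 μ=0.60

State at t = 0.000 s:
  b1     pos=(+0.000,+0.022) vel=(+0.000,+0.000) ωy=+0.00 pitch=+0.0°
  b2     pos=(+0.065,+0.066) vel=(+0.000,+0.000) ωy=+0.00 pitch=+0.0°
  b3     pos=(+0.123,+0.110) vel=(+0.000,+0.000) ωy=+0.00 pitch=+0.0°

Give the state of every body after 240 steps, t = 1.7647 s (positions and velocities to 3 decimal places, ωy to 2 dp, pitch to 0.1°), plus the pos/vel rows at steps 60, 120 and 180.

State at t = 1.7647 s:
  b1     pos=(-0.001,+0.022) vel=(-0.001,+0.000) ωy=+0.00 pitch=+0.0°
  b2     pos=(+0.079,+0.054) vel=(+0.000,+0.000) ωy=-0.01 pitch=+49.1°
  b3     pos=(+0.152,+0.054) vel=(+0.000,+0.000) ωy=-0.01 pitch=+37.2°

Key-timestep trajectory:
   step    t(s)  b1.x    b1.z    b1.vx   b1.vz   b2.x    b2.z    b2.vx   b2.vz   b3.x    b3.z    b3.vx   b3.vz 
     60  0.4412   +0.000  +0.022  +0.000  +0.000   +0.079  +0.054  +0.001  +0.001   +0.152  +0.055  +0.001  -0.001
    120  0.8824   -0.001  +0.022  -0.001  +0.000   +0.079  +0.054  +0.000  +0.000   +0.152  +0.055  +0.000  +0.000
    180  1.3235   -0.001  +0.022  -0.001  +0.000   +0.079  +0.054  +0.000  +0.000   +0.152  +0.054  +0.000  +0.000


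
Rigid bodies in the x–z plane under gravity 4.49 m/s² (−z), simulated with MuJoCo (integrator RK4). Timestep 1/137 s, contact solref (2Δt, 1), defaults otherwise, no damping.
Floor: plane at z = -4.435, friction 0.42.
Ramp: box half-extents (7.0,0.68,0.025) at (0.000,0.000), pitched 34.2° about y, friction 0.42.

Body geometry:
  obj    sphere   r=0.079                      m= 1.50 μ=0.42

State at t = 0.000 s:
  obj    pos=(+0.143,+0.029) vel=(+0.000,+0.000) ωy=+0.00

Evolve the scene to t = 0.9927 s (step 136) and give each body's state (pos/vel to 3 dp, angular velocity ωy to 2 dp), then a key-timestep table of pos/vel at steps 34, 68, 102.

State at t = 0.9927 s:
  obj    pos=(+0.878,-0.471) vel=(+1.480,-1.006) ωy=+22.65

Key-timestep trajectory:
   step    t(s)  obj.x    obj.z    obj.vx   obj.vz 
     34  0.2482   +0.189  -0.003  +0.370  -0.252
     68  0.4964   +0.327  -0.096  +0.740  -0.503
    102  0.7445   +0.556  -0.252  +1.110  -0.754


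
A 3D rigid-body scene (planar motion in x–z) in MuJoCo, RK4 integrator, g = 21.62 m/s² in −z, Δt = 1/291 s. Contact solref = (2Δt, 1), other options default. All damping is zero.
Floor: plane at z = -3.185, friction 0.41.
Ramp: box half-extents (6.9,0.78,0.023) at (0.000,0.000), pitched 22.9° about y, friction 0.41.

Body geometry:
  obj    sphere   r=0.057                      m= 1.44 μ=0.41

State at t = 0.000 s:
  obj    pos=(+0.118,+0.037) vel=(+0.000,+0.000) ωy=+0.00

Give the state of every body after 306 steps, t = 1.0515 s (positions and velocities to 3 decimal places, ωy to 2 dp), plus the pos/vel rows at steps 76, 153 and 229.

State at t = 1.0515 s:
  obj    pos=(+3.179,-1.256) vel=(+5.821,-2.459) ωy=+110.85

Key-timestep trajectory:
   step    t(s)  obj.x    obj.z    obj.vx   obj.vz 
     76  0.2612   +0.307  -0.043  +1.446  -0.611
    153  0.5258   +0.883  -0.286  +2.911  -1.229
    229  0.7869   +1.832  -0.687  +4.356  -1.840
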